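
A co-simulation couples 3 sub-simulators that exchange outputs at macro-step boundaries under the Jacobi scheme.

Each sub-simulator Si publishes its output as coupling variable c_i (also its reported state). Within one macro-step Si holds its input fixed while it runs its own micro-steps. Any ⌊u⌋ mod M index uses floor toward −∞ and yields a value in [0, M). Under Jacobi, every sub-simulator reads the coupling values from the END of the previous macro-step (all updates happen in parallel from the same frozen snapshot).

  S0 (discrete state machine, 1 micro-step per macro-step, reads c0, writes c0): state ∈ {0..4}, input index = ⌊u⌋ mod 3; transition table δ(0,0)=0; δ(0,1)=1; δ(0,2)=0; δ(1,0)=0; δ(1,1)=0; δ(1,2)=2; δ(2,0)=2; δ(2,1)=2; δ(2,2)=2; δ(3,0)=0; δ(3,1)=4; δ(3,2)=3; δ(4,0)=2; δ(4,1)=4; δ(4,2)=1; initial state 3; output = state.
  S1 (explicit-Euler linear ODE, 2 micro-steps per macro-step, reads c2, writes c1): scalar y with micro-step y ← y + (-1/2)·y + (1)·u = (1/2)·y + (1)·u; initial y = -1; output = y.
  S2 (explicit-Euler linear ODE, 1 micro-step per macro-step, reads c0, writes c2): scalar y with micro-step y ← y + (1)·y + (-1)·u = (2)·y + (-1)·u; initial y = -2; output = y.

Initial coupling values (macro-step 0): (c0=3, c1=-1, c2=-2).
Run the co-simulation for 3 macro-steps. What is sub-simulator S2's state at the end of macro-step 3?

S2 state at macro-step 3 = -28

macro 1: S0 reads c0=3 → after 1×micro: 0; S1 reads c2=-2 → after 2×micro: -13/4; S2 reads c0=3 → after 1×micro: -7 ⇒ (c0=0, c1=-13/4, c2=-7)
macro 2: S0 reads c0=0 → after 1×micro: 0; S1 reads c2=-7 → after 2×micro: -181/16; S2 reads c0=0 → after 1×micro: -14 ⇒ (c0=0, c1=-181/16, c2=-14)
macro 3: S0 reads c0=0 → after 1×micro: 0; S1 reads c2=-14 → after 2×micro: -1525/64; S2 reads c0=0 → after 1×micro: -28 ⇒ (c0=0, c1=-1525/64, c2=-28)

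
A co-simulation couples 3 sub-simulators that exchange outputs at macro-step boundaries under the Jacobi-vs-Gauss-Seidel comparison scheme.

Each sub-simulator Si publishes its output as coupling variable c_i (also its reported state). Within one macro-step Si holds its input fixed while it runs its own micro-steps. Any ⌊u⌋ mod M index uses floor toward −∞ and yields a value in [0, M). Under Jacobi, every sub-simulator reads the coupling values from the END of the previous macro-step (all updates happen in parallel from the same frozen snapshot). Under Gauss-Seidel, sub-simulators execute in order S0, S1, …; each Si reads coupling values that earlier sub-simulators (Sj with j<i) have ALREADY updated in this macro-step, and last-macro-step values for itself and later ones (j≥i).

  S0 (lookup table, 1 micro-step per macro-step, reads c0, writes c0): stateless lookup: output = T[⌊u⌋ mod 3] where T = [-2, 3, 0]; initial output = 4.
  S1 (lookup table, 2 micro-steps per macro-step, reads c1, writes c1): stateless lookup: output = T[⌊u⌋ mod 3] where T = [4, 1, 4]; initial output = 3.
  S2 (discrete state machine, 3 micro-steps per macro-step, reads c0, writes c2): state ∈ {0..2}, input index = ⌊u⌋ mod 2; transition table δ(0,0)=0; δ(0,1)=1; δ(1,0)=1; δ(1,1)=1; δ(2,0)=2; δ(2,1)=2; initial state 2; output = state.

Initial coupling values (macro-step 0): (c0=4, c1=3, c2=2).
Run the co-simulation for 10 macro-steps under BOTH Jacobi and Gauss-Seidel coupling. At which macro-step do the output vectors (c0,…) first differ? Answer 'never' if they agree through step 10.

first divergence at macro-step: never

[Jacobi] macro 1: S0 reads c0=4 → after 1×micro: 3; S1 reads c1=3 → after 2×micro: 4; S2 reads c0=4 → after 3×micro: 2 ⇒ (c0=3, c1=4, c2=2)
[Jacobi] macro 2: S0 reads c0=3 → after 1×micro: -2; S1 reads c1=4 → after 2×micro: 1; S2 reads c0=3 → after 3×micro: 2 ⇒ (c0=-2, c1=1, c2=2)
[Jacobi] macro 3: S0 reads c0=-2 → after 1×micro: 3; S1 reads c1=1 → after 2×micro: 1; S2 reads c0=-2 → after 3×micro: 2 ⇒ (c0=3, c1=1, c2=2)
[Jacobi] macro 4: S0 reads c0=3 → after 1×micro: -2; S1 reads c1=1 → after 2×micro: 1; S2 reads c0=3 → after 3×micro: 2 ⇒ (c0=-2, c1=1, c2=2)
[Jacobi] macro 5: S0 reads c0=-2 → after 1×micro: 3; S1 reads c1=1 → after 2×micro: 1; S2 reads c0=-2 → after 3×micro: 2 ⇒ (c0=3, c1=1, c2=2)
[Jacobi] macro 6: S0 reads c0=3 → after 1×micro: -2; S1 reads c1=1 → after 2×micro: 1; S2 reads c0=3 → after 3×micro: 2 ⇒ (c0=-2, c1=1, c2=2)
[Jacobi] macro 7: S0 reads c0=-2 → after 1×micro: 3; S1 reads c1=1 → after 2×micro: 1; S2 reads c0=-2 → after 3×micro: 2 ⇒ (c0=3, c1=1, c2=2)
[Jacobi] macro 8: S0 reads c0=3 → after 1×micro: -2; S1 reads c1=1 → after 2×micro: 1; S2 reads c0=3 → after 3×micro: 2 ⇒ (c0=-2, c1=1, c2=2)
[Jacobi] macro 9: S0 reads c0=-2 → after 1×micro: 3; S1 reads c1=1 → after 2×micro: 1; S2 reads c0=-2 → after 3×micro: 2 ⇒ (c0=3, c1=1, c2=2)
[Jacobi] macro 10: S0 reads c0=3 → after 1×micro: -2; S1 reads c1=1 → after 2×micro: 1; S2 reads c0=3 → after 3×micro: 2 ⇒ (c0=-2, c1=1, c2=2)
[Gauss-Seidel] macro 1: S0 reads c0=4 → after 1×micro: 3; S1 reads c1=3 → after 2×micro: 4; S2 reads c0=3 → after 3×micro: 2 ⇒ (c0=3, c1=4, c2=2)
[Gauss-Seidel] macro 2: S0 reads c0=3 → after 1×micro: -2; S1 reads c1=4 → after 2×micro: 1; S2 reads c0=-2 → after 3×micro: 2 ⇒ (c0=-2, c1=1, c2=2)
[Gauss-Seidel] macro 3: S0 reads c0=-2 → after 1×micro: 3; S1 reads c1=1 → after 2×micro: 1; S2 reads c0=3 → after 3×micro: 2 ⇒ (c0=3, c1=1, c2=2)
[Gauss-Seidel] macro 4: S0 reads c0=3 → after 1×micro: -2; S1 reads c1=1 → after 2×micro: 1; S2 reads c0=-2 → after 3×micro: 2 ⇒ (c0=-2, c1=1, c2=2)
[Gauss-Seidel] macro 5: S0 reads c0=-2 → after 1×micro: 3; S1 reads c1=1 → after 2×micro: 1; S2 reads c0=3 → after 3×micro: 2 ⇒ (c0=3, c1=1, c2=2)
[Gauss-Seidel] macro 6: S0 reads c0=3 → after 1×micro: -2; S1 reads c1=1 → after 2×micro: 1; S2 reads c0=-2 → after 3×micro: 2 ⇒ (c0=-2, c1=1, c2=2)
[Gauss-Seidel] macro 7: S0 reads c0=-2 → after 1×micro: 3; S1 reads c1=1 → after 2×micro: 1; S2 reads c0=3 → after 3×micro: 2 ⇒ (c0=3, c1=1, c2=2)
[Gauss-Seidel] macro 8: S0 reads c0=3 → after 1×micro: -2; S1 reads c1=1 → after 2×micro: 1; S2 reads c0=-2 → after 3×micro: 2 ⇒ (c0=-2, c1=1, c2=2)
[Gauss-Seidel] macro 9: S0 reads c0=-2 → after 1×micro: 3; S1 reads c1=1 → after 2×micro: 1; S2 reads c0=3 → after 3×micro: 2 ⇒ (c0=3, c1=1, c2=2)
[Gauss-Seidel] macro 10: S0 reads c0=3 → after 1×micro: -2; S1 reads c1=1 → after 2×micro: 1; S2 reads c0=-2 → after 3×micro: 2 ⇒ (c0=-2, c1=1, c2=2)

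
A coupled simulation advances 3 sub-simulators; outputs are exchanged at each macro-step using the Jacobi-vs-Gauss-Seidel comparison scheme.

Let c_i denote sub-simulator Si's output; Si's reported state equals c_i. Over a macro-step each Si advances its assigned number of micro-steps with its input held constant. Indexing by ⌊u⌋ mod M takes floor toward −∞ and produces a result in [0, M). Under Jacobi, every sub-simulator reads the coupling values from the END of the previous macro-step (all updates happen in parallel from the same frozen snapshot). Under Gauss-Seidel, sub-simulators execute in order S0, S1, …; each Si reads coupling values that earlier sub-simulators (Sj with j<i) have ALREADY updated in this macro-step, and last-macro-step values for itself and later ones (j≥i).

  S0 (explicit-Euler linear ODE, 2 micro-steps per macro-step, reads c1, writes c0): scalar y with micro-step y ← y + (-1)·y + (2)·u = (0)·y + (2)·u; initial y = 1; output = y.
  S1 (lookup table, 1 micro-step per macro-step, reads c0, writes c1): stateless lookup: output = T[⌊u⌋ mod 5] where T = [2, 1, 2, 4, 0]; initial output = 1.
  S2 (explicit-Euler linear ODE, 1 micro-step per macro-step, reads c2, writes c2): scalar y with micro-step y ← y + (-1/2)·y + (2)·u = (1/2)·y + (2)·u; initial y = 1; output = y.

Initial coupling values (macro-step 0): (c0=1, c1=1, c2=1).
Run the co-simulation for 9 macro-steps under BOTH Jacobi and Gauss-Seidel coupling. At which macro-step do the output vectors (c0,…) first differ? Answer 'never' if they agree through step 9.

[Jacobi] macro 1: S0 reads c1=1 → after 2×micro: 2; S1 reads c0=1 → after 1×micro: 1; S2 reads c2=1 → after 1×micro: 5/2 ⇒ (c0=2, c1=1, c2=5/2)
[Jacobi] macro 2: S0 reads c1=1 → after 2×micro: 2; S1 reads c0=2 → after 1×micro: 2; S2 reads c2=5/2 → after 1×micro: 25/4 ⇒ (c0=2, c1=2, c2=25/4)
[Jacobi] macro 3: S0 reads c1=2 → after 2×micro: 4; S1 reads c0=2 → after 1×micro: 2; S2 reads c2=25/4 → after 1×micro: 125/8 ⇒ (c0=4, c1=2, c2=125/8)
[Jacobi] macro 4: S0 reads c1=2 → after 2×micro: 4; S1 reads c0=4 → after 1×micro: 0; S2 reads c2=125/8 → after 1×micro: 625/16 ⇒ (c0=4, c1=0, c2=625/16)
[Jacobi] macro 5: S0 reads c1=0 → after 2×micro: 0; S1 reads c0=4 → after 1×micro: 0; S2 reads c2=625/16 → after 1×micro: 3125/32 ⇒ (c0=0, c1=0, c2=3125/32)
[Jacobi] macro 6: S0 reads c1=0 → after 2×micro: 0; S1 reads c0=0 → after 1×micro: 2; S2 reads c2=3125/32 → after 1×micro: 15625/64 ⇒ (c0=0, c1=2, c2=15625/64)
[Jacobi] macro 7: S0 reads c1=2 → after 2×micro: 4; S1 reads c0=0 → after 1×micro: 2; S2 reads c2=15625/64 → after 1×micro: 78125/128 ⇒ (c0=4, c1=2, c2=78125/128)
[Jacobi] macro 8: S0 reads c1=2 → after 2×micro: 4; S1 reads c0=4 → after 1×micro: 0; S2 reads c2=78125/128 → after 1×micro: 390625/256 ⇒ (c0=4, c1=0, c2=390625/256)
[Jacobi] macro 9: S0 reads c1=0 → after 2×micro: 0; S1 reads c0=4 → after 1×micro: 0; S2 reads c2=390625/256 → after 1×micro: 1953125/512 ⇒ (c0=0, c1=0, c2=1953125/512)
[Gauss-Seidel] macro 1: S0 reads c1=1 → after 2×micro: 2; S1 reads c0=2 → after 1×micro: 2; S2 reads c2=1 → after 1×micro: 5/2 ⇒ (c0=2, c1=2, c2=5/2)
[Gauss-Seidel] macro 2: S0 reads c1=2 → after 2×micro: 4; S1 reads c0=4 → after 1×micro: 0; S2 reads c2=5/2 → after 1×micro: 25/4 ⇒ (c0=4, c1=0, c2=25/4)
[Gauss-Seidel] macro 3: S0 reads c1=0 → after 2×micro: 0; S1 reads c0=0 → after 1×micro: 2; S2 reads c2=25/4 → after 1×micro: 125/8 ⇒ (c0=0, c1=2, c2=125/8)
[Gauss-Seidel] macro 4: S0 reads c1=2 → after 2×micro: 4; S1 reads c0=4 → after 1×micro: 0; S2 reads c2=125/8 → after 1×micro: 625/16 ⇒ (c0=4, c1=0, c2=625/16)
[Gauss-Seidel] macro 5: S0 reads c1=0 → after 2×micro: 0; S1 reads c0=0 → after 1×micro: 2; S2 reads c2=625/16 → after 1×micro: 3125/32 ⇒ (c0=0, c1=2, c2=3125/32)
[Gauss-Seidel] macro 6: S0 reads c1=2 → after 2×micro: 4; S1 reads c0=4 → after 1×micro: 0; S2 reads c2=3125/32 → after 1×micro: 15625/64 ⇒ (c0=4, c1=0, c2=15625/64)
[Gauss-Seidel] macro 7: S0 reads c1=0 → after 2×micro: 0; S1 reads c0=0 → after 1×micro: 2; S2 reads c2=15625/64 → after 1×micro: 78125/128 ⇒ (c0=0, c1=2, c2=78125/128)
[Gauss-Seidel] macro 8: S0 reads c1=2 → after 2×micro: 4; S1 reads c0=4 → after 1×micro: 0; S2 reads c2=78125/128 → after 1×micro: 390625/256 ⇒ (c0=4, c1=0, c2=390625/256)
[Gauss-Seidel] macro 9: S0 reads c1=0 → after 2×micro: 0; S1 reads c0=0 → after 1×micro: 2; S2 reads c2=390625/256 → after 1×micro: 1953125/512 ⇒ (c0=0, c1=2, c2=1953125/512)

first divergence at macro-step: 1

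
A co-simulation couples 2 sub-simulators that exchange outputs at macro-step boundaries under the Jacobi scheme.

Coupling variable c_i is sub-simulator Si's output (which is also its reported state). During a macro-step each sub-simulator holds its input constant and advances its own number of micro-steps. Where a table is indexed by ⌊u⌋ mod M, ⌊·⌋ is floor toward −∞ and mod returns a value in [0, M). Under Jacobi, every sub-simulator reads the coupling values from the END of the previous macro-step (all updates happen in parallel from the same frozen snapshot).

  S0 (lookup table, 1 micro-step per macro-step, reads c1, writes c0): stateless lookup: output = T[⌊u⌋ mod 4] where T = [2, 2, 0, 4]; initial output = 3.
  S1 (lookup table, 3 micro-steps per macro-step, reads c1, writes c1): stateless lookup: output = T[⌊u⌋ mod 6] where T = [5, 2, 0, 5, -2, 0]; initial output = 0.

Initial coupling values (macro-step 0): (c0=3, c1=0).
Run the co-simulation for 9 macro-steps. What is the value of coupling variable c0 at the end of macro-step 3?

macro 1: S0 reads c1=0 → after 1×micro: 2; S1 reads c1=0 → after 3×micro: 5 ⇒ (c0=2, c1=5)
macro 2: S0 reads c1=5 → after 1×micro: 2; S1 reads c1=5 → after 3×micro: 0 ⇒ (c0=2, c1=0)
macro 3: S0 reads c1=0 → after 1×micro: 2; S1 reads c1=0 → after 3×micro: 5 ⇒ (c0=2, c1=5)
macro 4: S0 reads c1=5 → after 1×micro: 2; S1 reads c1=5 → after 3×micro: 0 ⇒ (c0=2, c1=0)
macro 5: S0 reads c1=0 → after 1×micro: 2; S1 reads c1=0 → after 3×micro: 5 ⇒ (c0=2, c1=5)
macro 6: S0 reads c1=5 → after 1×micro: 2; S1 reads c1=5 → after 3×micro: 0 ⇒ (c0=2, c1=0)
macro 7: S0 reads c1=0 → after 1×micro: 2; S1 reads c1=0 → after 3×micro: 5 ⇒ (c0=2, c1=5)
macro 8: S0 reads c1=5 → after 1×micro: 2; S1 reads c1=5 → after 3×micro: 0 ⇒ (c0=2, c1=0)
macro 9: S0 reads c1=0 → after 1×micro: 2; S1 reads c1=0 → after 3×micro: 5 ⇒ (c0=2, c1=5)

c0 at macro-step 3 = 2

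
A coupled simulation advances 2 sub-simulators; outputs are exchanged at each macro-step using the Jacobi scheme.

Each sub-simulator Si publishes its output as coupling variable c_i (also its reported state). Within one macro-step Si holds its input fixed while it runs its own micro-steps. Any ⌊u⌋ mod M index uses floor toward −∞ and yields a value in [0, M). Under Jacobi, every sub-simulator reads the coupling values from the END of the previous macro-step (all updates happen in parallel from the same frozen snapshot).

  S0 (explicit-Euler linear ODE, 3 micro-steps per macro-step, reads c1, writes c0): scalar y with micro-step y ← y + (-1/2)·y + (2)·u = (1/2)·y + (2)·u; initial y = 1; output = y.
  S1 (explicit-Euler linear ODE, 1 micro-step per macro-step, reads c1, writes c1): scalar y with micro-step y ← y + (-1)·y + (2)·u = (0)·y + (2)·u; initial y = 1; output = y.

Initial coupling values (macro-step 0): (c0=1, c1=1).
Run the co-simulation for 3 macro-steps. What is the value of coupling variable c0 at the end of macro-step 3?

macro 1: S0 reads c1=1 → after 3×micro: 29/8; S1 reads c1=1 → after 1×micro: 2 ⇒ (c0=29/8, c1=2)
macro 2: S0 reads c1=2 → after 3×micro: 477/64; S1 reads c1=2 → after 1×micro: 4 ⇒ (c0=477/64, c1=4)
macro 3: S0 reads c1=4 → after 3×micro: 7645/512; S1 reads c1=4 → after 1×micro: 8 ⇒ (c0=7645/512, c1=8)

c0 at macro-step 3 = 7645/512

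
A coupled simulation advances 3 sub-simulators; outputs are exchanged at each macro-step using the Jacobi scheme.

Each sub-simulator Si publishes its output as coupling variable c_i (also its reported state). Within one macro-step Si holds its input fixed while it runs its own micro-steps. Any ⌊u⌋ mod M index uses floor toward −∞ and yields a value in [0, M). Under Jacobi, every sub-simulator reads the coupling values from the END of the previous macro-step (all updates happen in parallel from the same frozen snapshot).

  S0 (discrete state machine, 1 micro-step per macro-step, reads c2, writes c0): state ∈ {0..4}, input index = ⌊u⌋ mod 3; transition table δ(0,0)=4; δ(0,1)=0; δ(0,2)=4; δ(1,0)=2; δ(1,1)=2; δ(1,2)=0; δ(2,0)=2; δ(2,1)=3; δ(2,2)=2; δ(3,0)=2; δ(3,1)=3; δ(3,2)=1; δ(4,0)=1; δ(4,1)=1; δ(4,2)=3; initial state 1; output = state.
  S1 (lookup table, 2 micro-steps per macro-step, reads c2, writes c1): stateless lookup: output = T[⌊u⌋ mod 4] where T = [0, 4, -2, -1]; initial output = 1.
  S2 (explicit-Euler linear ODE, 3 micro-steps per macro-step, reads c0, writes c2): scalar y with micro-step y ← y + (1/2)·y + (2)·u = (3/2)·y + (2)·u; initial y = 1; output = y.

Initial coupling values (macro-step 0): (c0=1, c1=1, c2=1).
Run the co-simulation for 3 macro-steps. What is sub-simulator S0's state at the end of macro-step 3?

macro 1: S0 reads c2=1 → after 1×micro: 2; S1 reads c2=1 → after 2×micro: 4; S2 reads c0=1 → after 3×micro: 103/8 ⇒ (c0=2, c1=4, c2=103/8)
macro 2: S0 reads c2=103/8 → after 1×micro: 2; S1 reads c2=103/8 → after 2×micro: 0; S2 reads c0=2 → after 3×micro: 3997/64 ⇒ (c0=2, c1=0, c2=3997/64)
macro 3: S0 reads c2=3997/64 → after 1×micro: 2; S1 reads c2=3997/64 → after 2×micro: -2; S2 reads c0=2 → after 3×micro: 117647/512 ⇒ (c0=2, c1=-2, c2=117647/512)

S0 state at macro-step 3 = 2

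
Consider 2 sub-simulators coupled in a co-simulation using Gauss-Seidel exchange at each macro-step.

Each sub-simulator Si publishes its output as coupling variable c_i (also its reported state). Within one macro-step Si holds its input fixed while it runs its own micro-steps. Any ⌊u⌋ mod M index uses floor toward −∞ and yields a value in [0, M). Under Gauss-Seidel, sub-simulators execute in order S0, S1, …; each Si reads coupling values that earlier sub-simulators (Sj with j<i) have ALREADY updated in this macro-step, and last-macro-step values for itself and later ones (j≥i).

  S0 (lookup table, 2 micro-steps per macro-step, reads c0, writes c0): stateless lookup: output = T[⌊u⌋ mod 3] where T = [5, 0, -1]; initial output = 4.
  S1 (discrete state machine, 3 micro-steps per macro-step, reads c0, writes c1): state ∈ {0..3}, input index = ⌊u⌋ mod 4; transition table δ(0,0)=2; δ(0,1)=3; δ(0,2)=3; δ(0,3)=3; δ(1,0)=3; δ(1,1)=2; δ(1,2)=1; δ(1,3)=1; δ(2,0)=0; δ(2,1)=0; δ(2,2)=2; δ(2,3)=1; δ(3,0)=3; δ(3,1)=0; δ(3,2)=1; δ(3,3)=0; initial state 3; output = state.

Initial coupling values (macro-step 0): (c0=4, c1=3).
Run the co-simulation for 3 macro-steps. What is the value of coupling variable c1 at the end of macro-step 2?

c1 at macro-step 2 = 0

macro 1: S0 reads c0=4 → after 2×micro: 0; S1 reads c0=0 → after 3×micro: 3 ⇒ (c0=0, c1=3)
macro 2: S0 reads c0=0 → after 2×micro: 5; S1 reads c0=5 → after 3×micro: 0 ⇒ (c0=5, c1=0)
macro 3: S0 reads c0=5 → after 2×micro: -1; S1 reads c0=-1 → after 3×micro: 3 ⇒ (c0=-1, c1=3)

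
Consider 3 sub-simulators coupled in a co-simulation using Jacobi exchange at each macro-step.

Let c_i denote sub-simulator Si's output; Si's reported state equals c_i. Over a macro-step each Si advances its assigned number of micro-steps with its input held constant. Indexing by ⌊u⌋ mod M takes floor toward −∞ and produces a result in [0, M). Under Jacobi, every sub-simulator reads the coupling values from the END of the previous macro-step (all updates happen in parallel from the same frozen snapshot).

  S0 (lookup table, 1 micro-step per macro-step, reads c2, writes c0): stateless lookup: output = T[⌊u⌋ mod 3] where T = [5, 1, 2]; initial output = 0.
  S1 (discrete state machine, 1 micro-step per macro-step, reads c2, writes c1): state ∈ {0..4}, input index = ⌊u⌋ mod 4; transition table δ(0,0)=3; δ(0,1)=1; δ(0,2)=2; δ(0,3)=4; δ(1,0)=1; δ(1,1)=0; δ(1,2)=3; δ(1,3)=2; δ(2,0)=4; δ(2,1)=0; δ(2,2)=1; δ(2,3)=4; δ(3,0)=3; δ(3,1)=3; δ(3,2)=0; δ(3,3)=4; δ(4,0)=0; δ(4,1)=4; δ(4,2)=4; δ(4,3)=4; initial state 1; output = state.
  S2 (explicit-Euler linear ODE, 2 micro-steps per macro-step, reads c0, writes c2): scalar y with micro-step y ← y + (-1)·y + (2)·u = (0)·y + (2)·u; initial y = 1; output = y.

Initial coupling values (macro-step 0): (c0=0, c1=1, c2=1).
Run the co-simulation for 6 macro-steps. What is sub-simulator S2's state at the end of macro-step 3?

macro 1: S0 reads c2=1 → after 1×micro: 1; S1 reads c2=1 → after 1×micro: 0; S2 reads c0=0 → after 2×micro: 0 ⇒ (c0=1, c1=0, c2=0)
macro 2: S0 reads c2=0 → after 1×micro: 5; S1 reads c2=0 → after 1×micro: 3; S2 reads c0=1 → after 2×micro: 2 ⇒ (c0=5, c1=3, c2=2)
macro 3: S0 reads c2=2 → after 1×micro: 2; S1 reads c2=2 → after 1×micro: 0; S2 reads c0=5 → after 2×micro: 10 ⇒ (c0=2, c1=0, c2=10)
macro 4: S0 reads c2=10 → after 1×micro: 1; S1 reads c2=10 → after 1×micro: 2; S2 reads c0=2 → after 2×micro: 4 ⇒ (c0=1, c1=2, c2=4)
macro 5: S0 reads c2=4 → after 1×micro: 1; S1 reads c2=4 → after 1×micro: 4; S2 reads c0=1 → after 2×micro: 2 ⇒ (c0=1, c1=4, c2=2)
macro 6: S0 reads c2=2 → after 1×micro: 2; S1 reads c2=2 → after 1×micro: 4; S2 reads c0=1 → after 2×micro: 2 ⇒ (c0=2, c1=4, c2=2)

S2 state at macro-step 3 = 10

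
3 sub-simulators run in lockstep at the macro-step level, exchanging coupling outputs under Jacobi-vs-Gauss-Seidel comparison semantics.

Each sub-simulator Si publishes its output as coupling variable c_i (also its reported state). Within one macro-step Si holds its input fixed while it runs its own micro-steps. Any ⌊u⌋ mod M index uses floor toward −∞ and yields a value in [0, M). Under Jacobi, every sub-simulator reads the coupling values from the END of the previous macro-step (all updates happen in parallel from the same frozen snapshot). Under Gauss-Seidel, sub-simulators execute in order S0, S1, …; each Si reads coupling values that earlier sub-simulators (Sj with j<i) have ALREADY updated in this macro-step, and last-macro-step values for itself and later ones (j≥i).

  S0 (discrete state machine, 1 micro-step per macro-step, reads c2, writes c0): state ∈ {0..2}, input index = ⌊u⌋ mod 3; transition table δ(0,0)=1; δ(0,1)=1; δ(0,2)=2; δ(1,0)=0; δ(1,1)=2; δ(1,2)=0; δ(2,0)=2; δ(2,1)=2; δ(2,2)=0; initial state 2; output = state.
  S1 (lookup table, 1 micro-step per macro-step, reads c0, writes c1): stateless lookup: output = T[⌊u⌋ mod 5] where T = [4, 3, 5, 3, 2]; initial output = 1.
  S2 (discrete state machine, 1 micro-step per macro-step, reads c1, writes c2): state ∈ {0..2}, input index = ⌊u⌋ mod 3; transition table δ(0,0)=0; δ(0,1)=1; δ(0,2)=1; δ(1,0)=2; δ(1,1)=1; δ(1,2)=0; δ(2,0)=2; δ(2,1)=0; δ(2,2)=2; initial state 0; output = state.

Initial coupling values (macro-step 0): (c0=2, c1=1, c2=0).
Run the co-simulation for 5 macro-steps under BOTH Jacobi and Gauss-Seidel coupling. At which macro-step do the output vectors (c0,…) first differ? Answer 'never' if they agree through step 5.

[Jacobi] macro 1: S0 reads c2=0 → after 1×micro: 2; S1 reads c0=2 → after 1×micro: 5; S2 reads c1=1 → after 1×micro: 1 ⇒ (c0=2, c1=5, c2=1)
[Jacobi] macro 2: S0 reads c2=1 → after 1×micro: 2; S1 reads c0=2 → after 1×micro: 5; S2 reads c1=5 → after 1×micro: 0 ⇒ (c0=2, c1=5, c2=0)
[Jacobi] macro 3: S0 reads c2=0 → after 1×micro: 2; S1 reads c0=2 → after 1×micro: 5; S2 reads c1=5 → after 1×micro: 1 ⇒ (c0=2, c1=5, c2=1)
[Jacobi] macro 4: S0 reads c2=1 → after 1×micro: 2; S1 reads c0=2 → after 1×micro: 5; S2 reads c1=5 → after 1×micro: 0 ⇒ (c0=2, c1=5, c2=0)
[Jacobi] macro 5: S0 reads c2=0 → after 1×micro: 2; S1 reads c0=2 → after 1×micro: 5; S2 reads c1=5 → after 1×micro: 1 ⇒ (c0=2, c1=5, c2=1)
[Gauss-Seidel] macro 1: S0 reads c2=0 → after 1×micro: 2; S1 reads c0=2 → after 1×micro: 5; S2 reads c1=5 → after 1×micro: 1 ⇒ (c0=2, c1=5, c2=1)
[Gauss-Seidel] macro 2: S0 reads c2=1 → after 1×micro: 2; S1 reads c0=2 → after 1×micro: 5; S2 reads c1=5 → after 1×micro: 0 ⇒ (c0=2, c1=5, c2=0)
[Gauss-Seidel] macro 3: S0 reads c2=0 → after 1×micro: 2; S1 reads c0=2 → after 1×micro: 5; S2 reads c1=5 → after 1×micro: 1 ⇒ (c0=2, c1=5, c2=1)
[Gauss-Seidel] macro 4: S0 reads c2=1 → after 1×micro: 2; S1 reads c0=2 → after 1×micro: 5; S2 reads c1=5 → after 1×micro: 0 ⇒ (c0=2, c1=5, c2=0)
[Gauss-Seidel] macro 5: S0 reads c2=0 → after 1×micro: 2; S1 reads c0=2 → after 1×micro: 5; S2 reads c1=5 → after 1×micro: 1 ⇒ (c0=2, c1=5, c2=1)

first divergence at macro-step: never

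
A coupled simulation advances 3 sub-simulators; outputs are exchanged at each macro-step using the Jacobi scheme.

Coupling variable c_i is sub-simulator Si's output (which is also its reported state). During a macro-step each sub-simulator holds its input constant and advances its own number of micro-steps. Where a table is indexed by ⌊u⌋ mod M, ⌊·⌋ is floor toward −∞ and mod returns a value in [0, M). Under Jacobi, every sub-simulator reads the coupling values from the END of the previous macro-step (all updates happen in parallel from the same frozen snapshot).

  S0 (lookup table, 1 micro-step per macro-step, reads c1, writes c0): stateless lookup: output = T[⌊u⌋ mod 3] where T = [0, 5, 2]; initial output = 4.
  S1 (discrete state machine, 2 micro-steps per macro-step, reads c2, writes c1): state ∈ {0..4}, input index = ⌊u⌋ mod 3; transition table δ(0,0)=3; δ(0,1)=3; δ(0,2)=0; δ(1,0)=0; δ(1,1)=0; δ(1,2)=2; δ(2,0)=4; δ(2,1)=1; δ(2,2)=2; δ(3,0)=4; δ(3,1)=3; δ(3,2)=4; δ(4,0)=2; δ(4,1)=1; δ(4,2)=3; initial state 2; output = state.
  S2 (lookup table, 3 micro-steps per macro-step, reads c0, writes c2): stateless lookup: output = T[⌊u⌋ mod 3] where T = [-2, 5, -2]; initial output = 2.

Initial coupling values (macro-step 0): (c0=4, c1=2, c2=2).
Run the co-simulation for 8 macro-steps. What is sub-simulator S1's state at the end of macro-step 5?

S1 state at macro-step 5 = 3

macro 1: S0 reads c1=2 → after 1×micro: 2; S1 reads c2=2 → after 2×micro: 2; S2 reads c0=4 → after 3×micro: 5 ⇒ (c0=2, c1=2, c2=5)
macro 2: S0 reads c1=2 → after 1×micro: 2; S1 reads c2=5 → after 2×micro: 2; S2 reads c0=2 → after 3×micro: -2 ⇒ (c0=2, c1=2, c2=-2)
macro 3: S0 reads c1=2 → after 1×micro: 2; S1 reads c2=-2 → after 2×micro: 0; S2 reads c0=2 → after 3×micro: -2 ⇒ (c0=2, c1=0, c2=-2)
macro 4: S0 reads c1=0 → after 1×micro: 0; S1 reads c2=-2 → after 2×micro: 3; S2 reads c0=2 → after 3×micro: -2 ⇒ (c0=0, c1=3, c2=-2)
macro 5: S0 reads c1=3 → after 1×micro: 0; S1 reads c2=-2 → after 2×micro: 3; S2 reads c0=0 → after 3×micro: -2 ⇒ (c0=0, c1=3, c2=-2)
macro 6: S0 reads c1=3 → after 1×micro: 0; S1 reads c2=-2 → after 2×micro: 3; S2 reads c0=0 → after 3×micro: -2 ⇒ (c0=0, c1=3, c2=-2)
macro 7: S0 reads c1=3 → after 1×micro: 0; S1 reads c2=-2 → after 2×micro: 3; S2 reads c0=0 → after 3×micro: -2 ⇒ (c0=0, c1=3, c2=-2)
macro 8: S0 reads c1=3 → after 1×micro: 0; S1 reads c2=-2 → after 2×micro: 3; S2 reads c0=0 → after 3×micro: -2 ⇒ (c0=0, c1=3, c2=-2)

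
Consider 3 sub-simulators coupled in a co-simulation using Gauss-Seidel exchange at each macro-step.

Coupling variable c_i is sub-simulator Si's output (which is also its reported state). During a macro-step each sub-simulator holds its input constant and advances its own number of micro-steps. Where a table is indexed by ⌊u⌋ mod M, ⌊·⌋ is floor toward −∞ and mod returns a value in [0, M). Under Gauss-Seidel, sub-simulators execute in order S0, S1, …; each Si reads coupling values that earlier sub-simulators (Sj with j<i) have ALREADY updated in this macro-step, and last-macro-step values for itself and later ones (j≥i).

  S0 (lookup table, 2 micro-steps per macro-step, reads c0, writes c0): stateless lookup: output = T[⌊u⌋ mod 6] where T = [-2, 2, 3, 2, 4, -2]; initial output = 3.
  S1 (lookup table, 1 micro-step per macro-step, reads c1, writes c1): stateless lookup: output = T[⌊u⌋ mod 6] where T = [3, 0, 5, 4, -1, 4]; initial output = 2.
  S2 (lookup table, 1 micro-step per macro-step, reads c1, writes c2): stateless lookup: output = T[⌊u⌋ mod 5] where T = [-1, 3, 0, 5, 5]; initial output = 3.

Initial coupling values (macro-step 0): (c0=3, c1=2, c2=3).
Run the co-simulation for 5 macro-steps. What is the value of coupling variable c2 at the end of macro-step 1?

macro 1: S0 reads c0=3 → after 2×micro: 2; S1 reads c1=2 → after 1×micro: 5; S2 reads c1=5 → after 1×micro: -1 ⇒ (c0=2, c1=5, c2=-1)
macro 2: S0 reads c0=2 → after 2×micro: 3; S1 reads c1=5 → after 1×micro: 4; S2 reads c1=4 → after 1×micro: 5 ⇒ (c0=3, c1=4, c2=5)
macro 3: S0 reads c0=3 → after 2×micro: 2; S1 reads c1=4 → after 1×micro: -1; S2 reads c1=-1 → after 1×micro: 5 ⇒ (c0=2, c1=-1, c2=5)
macro 4: S0 reads c0=2 → after 2×micro: 3; S1 reads c1=-1 → after 1×micro: 4; S2 reads c1=4 → after 1×micro: 5 ⇒ (c0=3, c1=4, c2=5)
macro 5: S0 reads c0=3 → after 2×micro: 2; S1 reads c1=4 → after 1×micro: -1; S2 reads c1=-1 → after 1×micro: 5 ⇒ (c0=2, c1=-1, c2=5)

c2 at macro-step 1 = -1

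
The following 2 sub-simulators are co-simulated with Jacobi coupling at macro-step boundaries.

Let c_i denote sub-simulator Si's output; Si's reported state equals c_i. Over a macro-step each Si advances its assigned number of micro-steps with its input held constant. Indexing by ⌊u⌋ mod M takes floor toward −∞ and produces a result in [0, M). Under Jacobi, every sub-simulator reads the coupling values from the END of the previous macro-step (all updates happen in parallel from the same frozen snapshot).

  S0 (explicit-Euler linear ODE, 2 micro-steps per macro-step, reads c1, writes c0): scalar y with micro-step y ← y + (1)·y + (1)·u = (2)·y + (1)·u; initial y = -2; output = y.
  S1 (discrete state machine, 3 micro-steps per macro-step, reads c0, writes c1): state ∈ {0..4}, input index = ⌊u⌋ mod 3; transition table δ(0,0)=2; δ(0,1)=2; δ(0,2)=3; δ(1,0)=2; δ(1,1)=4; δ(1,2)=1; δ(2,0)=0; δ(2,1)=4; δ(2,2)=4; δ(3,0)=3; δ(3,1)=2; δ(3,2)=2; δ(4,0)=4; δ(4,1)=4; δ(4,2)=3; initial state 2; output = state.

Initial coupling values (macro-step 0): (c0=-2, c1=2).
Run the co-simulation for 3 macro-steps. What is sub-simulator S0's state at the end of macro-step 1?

macro 1: S0 reads c1=2 → after 2×micro: -2; S1 reads c0=-2 → after 3×micro: 4 ⇒ (c0=-2, c1=4)
macro 2: S0 reads c1=4 → after 2×micro: 4; S1 reads c0=-2 → after 3×micro: 4 ⇒ (c0=4, c1=4)
macro 3: S0 reads c1=4 → after 2×micro: 28; S1 reads c0=4 → after 3×micro: 4 ⇒ (c0=28, c1=4)

S0 state at macro-step 1 = -2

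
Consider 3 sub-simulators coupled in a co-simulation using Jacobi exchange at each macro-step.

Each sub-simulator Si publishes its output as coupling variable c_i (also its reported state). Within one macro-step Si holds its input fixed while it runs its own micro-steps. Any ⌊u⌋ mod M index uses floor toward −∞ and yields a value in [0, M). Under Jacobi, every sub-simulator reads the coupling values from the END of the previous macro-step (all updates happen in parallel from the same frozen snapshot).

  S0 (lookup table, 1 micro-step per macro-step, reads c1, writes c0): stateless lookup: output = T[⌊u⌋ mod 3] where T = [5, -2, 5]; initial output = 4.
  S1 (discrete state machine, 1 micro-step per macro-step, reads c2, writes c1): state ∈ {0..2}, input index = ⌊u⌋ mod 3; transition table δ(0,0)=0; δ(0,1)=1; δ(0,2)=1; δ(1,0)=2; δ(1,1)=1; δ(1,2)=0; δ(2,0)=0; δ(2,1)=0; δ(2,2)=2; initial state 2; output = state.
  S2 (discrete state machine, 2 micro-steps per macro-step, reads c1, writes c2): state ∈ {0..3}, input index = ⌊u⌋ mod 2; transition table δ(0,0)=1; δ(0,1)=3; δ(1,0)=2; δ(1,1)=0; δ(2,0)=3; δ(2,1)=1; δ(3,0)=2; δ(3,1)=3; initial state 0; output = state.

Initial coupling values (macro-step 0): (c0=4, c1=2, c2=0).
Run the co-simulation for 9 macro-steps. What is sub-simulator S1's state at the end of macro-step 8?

macro 1: S0 reads c1=2 → after 1×micro: 5; S1 reads c2=0 → after 1×micro: 0; S2 reads c1=2 → after 2×micro: 2 ⇒ (c0=5, c1=0, c2=2)
macro 2: S0 reads c1=0 → after 1×micro: 5; S1 reads c2=2 → after 1×micro: 1; S2 reads c1=0 → after 2×micro: 2 ⇒ (c0=5, c1=1, c2=2)
macro 3: S0 reads c1=1 → after 1×micro: -2; S1 reads c2=2 → after 1×micro: 0; S2 reads c1=1 → after 2×micro: 0 ⇒ (c0=-2, c1=0, c2=0)
macro 4: S0 reads c1=0 → after 1×micro: 5; S1 reads c2=0 → after 1×micro: 0; S2 reads c1=0 → after 2×micro: 2 ⇒ (c0=5, c1=0, c2=2)
macro 5: S0 reads c1=0 → after 1×micro: 5; S1 reads c2=2 → after 1×micro: 1; S2 reads c1=0 → after 2×micro: 2 ⇒ (c0=5, c1=1, c2=2)
macro 6: S0 reads c1=1 → after 1×micro: -2; S1 reads c2=2 → after 1×micro: 0; S2 reads c1=1 → after 2×micro: 0 ⇒ (c0=-2, c1=0, c2=0)
macro 7: S0 reads c1=0 → after 1×micro: 5; S1 reads c2=0 → after 1×micro: 0; S2 reads c1=0 → after 2×micro: 2 ⇒ (c0=5, c1=0, c2=2)
macro 8: S0 reads c1=0 → after 1×micro: 5; S1 reads c2=2 → after 1×micro: 1; S2 reads c1=0 → after 2×micro: 2 ⇒ (c0=5, c1=1, c2=2)
macro 9: S0 reads c1=1 → after 1×micro: -2; S1 reads c2=2 → after 1×micro: 0; S2 reads c1=1 → after 2×micro: 0 ⇒ (c0=-2, c1=0, c2=0)

S1 state at macro-step 8 = 1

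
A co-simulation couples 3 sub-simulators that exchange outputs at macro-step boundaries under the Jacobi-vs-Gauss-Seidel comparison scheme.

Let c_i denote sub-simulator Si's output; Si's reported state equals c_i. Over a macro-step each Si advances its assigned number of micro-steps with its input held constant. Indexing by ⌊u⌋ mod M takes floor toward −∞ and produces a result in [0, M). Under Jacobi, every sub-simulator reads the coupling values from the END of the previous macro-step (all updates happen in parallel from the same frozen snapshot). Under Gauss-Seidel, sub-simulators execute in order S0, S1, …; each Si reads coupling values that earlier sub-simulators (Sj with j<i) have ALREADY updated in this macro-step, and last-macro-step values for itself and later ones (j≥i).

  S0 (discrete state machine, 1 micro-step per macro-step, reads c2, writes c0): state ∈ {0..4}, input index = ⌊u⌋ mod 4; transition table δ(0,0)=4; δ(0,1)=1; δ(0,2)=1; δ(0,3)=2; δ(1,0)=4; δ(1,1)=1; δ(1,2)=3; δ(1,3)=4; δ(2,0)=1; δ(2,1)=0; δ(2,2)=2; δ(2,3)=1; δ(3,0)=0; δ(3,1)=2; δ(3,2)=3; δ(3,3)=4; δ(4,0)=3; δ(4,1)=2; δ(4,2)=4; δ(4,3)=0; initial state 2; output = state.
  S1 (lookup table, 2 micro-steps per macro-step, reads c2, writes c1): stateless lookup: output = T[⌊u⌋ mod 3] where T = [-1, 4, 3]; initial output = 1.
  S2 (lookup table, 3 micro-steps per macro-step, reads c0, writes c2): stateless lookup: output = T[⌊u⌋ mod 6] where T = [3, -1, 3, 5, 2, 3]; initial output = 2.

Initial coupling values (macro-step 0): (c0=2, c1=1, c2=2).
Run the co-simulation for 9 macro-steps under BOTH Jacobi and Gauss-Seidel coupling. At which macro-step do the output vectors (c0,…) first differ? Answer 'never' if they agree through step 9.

first divergence at macro-step: 2

[Jacobi] macro 1: S0 reads c2=2 → after 1×micro: 2; S1 reads c2=2 → after 2×micro: 3; S2 reads c0=2 → after 3×micro: 3 ⇒ (c0=2, c1=3, c2=3)
[Jacobi] macro 2: S0 reads c2=3 → after 1×micro: 1; S1 reads c2=3 → after 2×micro: -1; S2 reads c0=2 → after 3×micro: 3 ⇒ (c0=1, c1=-1, c2=3)
[Jacobi] macro 3: S0 reads c2=3 → after 1×micro: 4; S1 reads c2=3 → after 2×micro: -1; S2 reads c0=1 → after 3×micro: -1 ⇒ (c0=4, c1=-1, c2=-1)
[Jacobi] macro 4: S0 reads c2=-1 → after 1×micro: 0; S1 reads c2=-1 → after 2×micro: 3; S2 reads c0=4 → after 3×micro: 2 ⇒ (c0=0, c1=3, c2=2)
[Jacobi] macro 5: S0 reads c2=2 → after 1×micro: 1; S1 reads c2=2 → after 2×micro: 3; S2 reads c0=0 → after 3×micro: 3 ⇒ (c0=1, c1=3, c2=3)
[Jacobi] macro 6: S0 reads c2=3 → after 1×micro: 4; S1 reads c2=3 → after 2×micro: -1; S2 reads c0=1 → after 3×micro: -1 ⇒ (c0=4, c1=-1, c2=-1)
[Jacobi] macro 7: S0 reads c2=-1 → after 1×micro: 0; S1 reads c2=-1 → after 2×micro: 3; S2 reads c0=4 → after 3×micro: 2 ⇒ (c0=0, c1=3, c2=2)
[Jacobi] macro 8: S0 reads c2=2 → after 1×micro: 1; S1 reads c2=2 → after 2×micro: 3; S2 reads c0=0 → after 3×micro: 3 ⇒ (c0=1, c1=3, c2=3)
[Jacobi] macro 9: S0 reads c2=3 → after 1×micro: 4; S1 reads c2=3 → after 2×micro: -1; S2 reads c0=1 → after 3×micro: -1 ⇒ (c0=4, c1=-1, c2=-1)
[Gauss-Seidel] macro 1: S0 reads c2=2 → after 1×micro: 2; S1 reads c2=2 → after 2×micro: 3; S2 reads c0=2 → after 3×micro: 3 ⇒ (c0=2, c1=3, c2=3)
[Gauss-Seidel] macro 2: S0 reads c2=3 → after 1×micro: 1; S1 reads c2=3 → after 2×micro: -1; S2 reads c0=1 → after 3×micro: -1 ⇒ (c0=1, c1=-1, c2=-1)
[Gauss-Seidel] macro 3: S0 reads c2=-1 → after 1×micro: 4; S1 reads c2=-1 → after 2×micro: 3; S2 reads c0=4 → after 3×micro: 2 ⇒ (c0=4, c1=3, c2=2)
[Gauss-Seidel] macro 4: S0 reads c2=2 → after 1×micro: 4; S1 reads c2=2 → after 2×micro: 3; S2 reads c0=4 → after 3×micro: 2 ⇒ (c0=4, c1=3, c2=2)
[Gauss-Seidel] macro 5: S0 reads c2=2 → after 1×micro: 4; S1 reads c2=2 → after 2×micro: 3; S2 reads c0=4 → after 3×micro: 2 ⇒ (c0=4, c1=3, c2=2)
[Gauss-Seidel] macro 6: S0 reads c2=2 → after 1×micro: 4; S1 reads c2=2 → after 2×micro: 3; S2 reads c0=4 → after 3×micro: 2 ⇒ (c0=4, c1=3, c2=2)
[Gauss-Seidel] macro 7: S0 reads c2=2 → after 1×micro: 4; S1 reads c2=2 → after 2×micro: 3; S2 reads c0=4 → after 3×micro: 2 ⇒ (c0=4, c1=3, c2=2)
[Gauss-Seidel] macro 8: S0 reads c2=2 → after 1×micro: 4; S1 reads c2=2 → after 2×micro: 3; S2 reads c0=4 → after 3×micro: 2 ⇒ (c0=4, c1=3, c2=2)
[Gauss-Seidel] macro 9: S0 reads c2=2 → after 1×micro: 4; S1 reads c2=2 → after 2×micro: 3; S2 reads c0=4 → after 3×micro: 2 ⇒ (c0=4, c1=3, c2=2)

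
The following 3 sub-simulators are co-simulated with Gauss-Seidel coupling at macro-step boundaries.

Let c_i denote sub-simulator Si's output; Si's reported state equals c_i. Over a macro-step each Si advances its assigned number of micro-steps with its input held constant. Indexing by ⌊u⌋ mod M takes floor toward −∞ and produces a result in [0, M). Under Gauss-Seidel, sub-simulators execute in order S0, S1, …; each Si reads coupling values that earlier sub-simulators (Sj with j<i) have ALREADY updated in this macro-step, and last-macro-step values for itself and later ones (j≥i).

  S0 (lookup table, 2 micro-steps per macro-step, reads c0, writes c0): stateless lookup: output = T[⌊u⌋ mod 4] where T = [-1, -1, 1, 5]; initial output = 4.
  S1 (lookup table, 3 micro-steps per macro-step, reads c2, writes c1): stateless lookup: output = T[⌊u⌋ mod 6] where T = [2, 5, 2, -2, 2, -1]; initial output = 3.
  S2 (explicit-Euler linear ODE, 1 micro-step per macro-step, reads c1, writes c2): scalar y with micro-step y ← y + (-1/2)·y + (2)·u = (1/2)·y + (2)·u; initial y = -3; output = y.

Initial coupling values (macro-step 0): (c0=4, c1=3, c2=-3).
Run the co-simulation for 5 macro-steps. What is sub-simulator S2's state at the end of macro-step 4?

macro 1: S0 reads c0=4 → after 2×micro: -1; S1 reads c2=-3 → after 3×micro: -2; S2 reads c1=-2 → after 1×micro: -11/2 ⇒ (c0=-1, c1=-2, c2=-11/2)
macro 2: S0 reads c0=-1 → after 2×micro: 5; S1 reads c2=-11/2 → after 3×micro: 2; S2 reads c1=2 → after 1×micro: 5/4 ⇒ (c0=5, c1=2, c2=5/4)
macro 3: S0 reads c0=5 → after 2×micro: -1; S1 reads c2=5/4 → after 3×micro: 5; S2 reads c1=5 → after 1×micro: 85/8 ⇒ (c0=-1, c1=5, c2=85/8)
macro 4: S0 reads c0=-1 → after 2×micro: 5; S1 reads c2=85/8 → after 3×micro: 2; S2 reads c1=2 → after 1×micro: 149/16 ⇒ (c0=5, c1=2, c2=149/16)
macro 5: S0 reads c0=5 → after 2×micro: -1; S1 reads c2=149/16 → after 3×micro: -2; S2 reads c1=-2 → after 1×micro: 21/32 ⇒ (c0=-1, c1=-2, c2=21/32)

S2 state at macro-step 4 = 149/16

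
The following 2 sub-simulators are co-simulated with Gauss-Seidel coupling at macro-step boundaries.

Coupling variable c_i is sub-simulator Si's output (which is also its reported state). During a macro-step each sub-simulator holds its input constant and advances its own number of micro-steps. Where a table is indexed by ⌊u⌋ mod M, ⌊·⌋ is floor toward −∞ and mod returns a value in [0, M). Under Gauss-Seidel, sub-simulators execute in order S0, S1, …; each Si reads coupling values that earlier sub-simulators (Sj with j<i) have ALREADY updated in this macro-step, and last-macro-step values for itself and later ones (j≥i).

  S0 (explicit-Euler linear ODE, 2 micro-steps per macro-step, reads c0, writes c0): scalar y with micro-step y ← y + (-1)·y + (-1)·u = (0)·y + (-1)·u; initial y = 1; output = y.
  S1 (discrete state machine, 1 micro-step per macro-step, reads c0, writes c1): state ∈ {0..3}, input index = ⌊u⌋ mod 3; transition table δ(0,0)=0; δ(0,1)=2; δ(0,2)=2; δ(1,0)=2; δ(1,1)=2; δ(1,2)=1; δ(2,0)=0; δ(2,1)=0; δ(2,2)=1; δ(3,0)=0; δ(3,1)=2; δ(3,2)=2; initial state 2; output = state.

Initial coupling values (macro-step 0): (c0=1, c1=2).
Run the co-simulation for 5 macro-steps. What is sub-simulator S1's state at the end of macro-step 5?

macro 1: S0 reads c0=1 → after 2×micro: -1; S1 reads c0=-1 → after 1×micro: 1 ⇒ (c0=-1, c1=1)
macro 2: S0 reads c0=-1 → after 2×micro: 1; S1 reads c0=1 → after 1×micro: 2 ⇒ (c0=1, c1=2)
macro 3: S0 reads c0=1 → after 2×micro: -1; S1 reads c0=-1 → after 1×micro: 1 ⇒ (c0=-1, c1=1)
macro 4: S0 reads c0=-1 → after 2×micro: 1; S1 reads c0=1 → after 1×micro: 2 ⇒ (c0=1, c1=2)
macro 5: S0 reads c0=1 → after 2×micro: -1; S1 reads c0=-1 → after 1×micro: 1 ⇒ (c0=-1, c1=1)

S1 state at macro-step 5 = 1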